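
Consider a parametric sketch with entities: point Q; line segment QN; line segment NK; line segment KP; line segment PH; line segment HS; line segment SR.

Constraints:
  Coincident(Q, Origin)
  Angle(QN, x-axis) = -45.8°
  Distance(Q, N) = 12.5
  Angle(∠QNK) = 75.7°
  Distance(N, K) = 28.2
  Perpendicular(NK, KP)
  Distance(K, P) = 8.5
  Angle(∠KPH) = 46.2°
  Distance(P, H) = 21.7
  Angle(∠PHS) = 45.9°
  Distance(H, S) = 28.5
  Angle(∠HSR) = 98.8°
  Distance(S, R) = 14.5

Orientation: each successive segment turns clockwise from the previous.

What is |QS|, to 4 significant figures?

42.73

Q is at the origin; QN runs at -45.8° with length 12.5, so N = (8.715, -8.961). ∠QNK = 75.7° gives NK at -150.1° from the x-axis; with |NK| = 28.2, K = (-15.73, -23.02). The perpendicularity gives KP at right angles to NK, so KP runs at 119.9°; with |KP| = 8.5, P = (-19.97, -15.65). ∠KPH = 46.2° gives PH at -13.90° from the x-axis; with |PH| = 21.7, H = (1.095, -20.86). ∠PHS = 45.9° gives HS at -148.0° from the x-axis; with |HS| = 28.5, S = (-23.07, -35.97). Then |QS| = |S − Q| = 42.73.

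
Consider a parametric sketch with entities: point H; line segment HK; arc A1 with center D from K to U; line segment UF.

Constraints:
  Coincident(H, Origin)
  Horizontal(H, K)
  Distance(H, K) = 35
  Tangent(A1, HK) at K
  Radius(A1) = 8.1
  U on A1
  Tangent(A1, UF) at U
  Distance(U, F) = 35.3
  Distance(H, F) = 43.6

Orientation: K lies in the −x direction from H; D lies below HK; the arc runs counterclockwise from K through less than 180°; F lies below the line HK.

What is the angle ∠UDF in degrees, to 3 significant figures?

77.1°

Checks: |DU| = 8.100 ✓; ∠(DU, UF) = 90.00° ✓; |UF| = 35.30 ✓; |HF| = 43.60 ✓.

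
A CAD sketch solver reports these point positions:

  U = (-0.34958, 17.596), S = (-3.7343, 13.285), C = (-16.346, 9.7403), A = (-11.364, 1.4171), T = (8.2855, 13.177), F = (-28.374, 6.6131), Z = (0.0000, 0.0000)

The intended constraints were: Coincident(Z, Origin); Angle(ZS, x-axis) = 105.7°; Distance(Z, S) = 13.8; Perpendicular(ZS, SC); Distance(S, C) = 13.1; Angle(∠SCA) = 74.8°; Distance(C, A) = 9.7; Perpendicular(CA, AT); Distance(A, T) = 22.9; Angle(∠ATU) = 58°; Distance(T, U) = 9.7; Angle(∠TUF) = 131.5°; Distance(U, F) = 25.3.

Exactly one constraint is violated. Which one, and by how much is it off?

Distance(U, F) = 25.3 — off by 4.80.

Z = (0.00, 0.00) ✓; ZS at 105.7° ✓; |ZS| = 13.80 ✓; ∠(ZS, SC) = 90.00° ✓; |SC| = 13.10 ✓; ∠SCA = 74.80° ✓; |CA| = 9.700 ✓; ∠(CA, AT) = 90.00° ✓; |AT| = 22.90 ✓; ∠ATU = 58.00° ✓; |TU| = 9.700 ✓; ∠TUF = 131.5° ✓; |UF| = 30.10 ✗.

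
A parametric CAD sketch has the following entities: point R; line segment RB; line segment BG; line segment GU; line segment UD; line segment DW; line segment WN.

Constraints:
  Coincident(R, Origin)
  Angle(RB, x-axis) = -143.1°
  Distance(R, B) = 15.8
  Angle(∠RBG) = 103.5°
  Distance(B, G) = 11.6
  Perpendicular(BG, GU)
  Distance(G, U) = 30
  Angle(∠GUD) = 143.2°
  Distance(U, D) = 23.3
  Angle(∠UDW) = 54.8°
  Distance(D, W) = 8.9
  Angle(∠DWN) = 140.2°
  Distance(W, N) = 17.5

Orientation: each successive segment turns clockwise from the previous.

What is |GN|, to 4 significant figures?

26.03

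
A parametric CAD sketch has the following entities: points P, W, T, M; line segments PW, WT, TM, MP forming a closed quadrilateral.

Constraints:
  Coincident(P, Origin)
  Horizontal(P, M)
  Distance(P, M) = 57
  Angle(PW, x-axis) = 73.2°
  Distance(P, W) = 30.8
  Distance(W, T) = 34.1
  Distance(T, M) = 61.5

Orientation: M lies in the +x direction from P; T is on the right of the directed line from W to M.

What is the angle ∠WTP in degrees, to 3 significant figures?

44.1°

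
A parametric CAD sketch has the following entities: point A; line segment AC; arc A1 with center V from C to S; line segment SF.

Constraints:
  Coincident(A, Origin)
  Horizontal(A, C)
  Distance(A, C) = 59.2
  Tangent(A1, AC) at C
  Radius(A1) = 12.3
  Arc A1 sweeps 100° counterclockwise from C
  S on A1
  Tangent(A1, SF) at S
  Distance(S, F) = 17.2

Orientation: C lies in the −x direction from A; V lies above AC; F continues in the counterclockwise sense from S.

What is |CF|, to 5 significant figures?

32.675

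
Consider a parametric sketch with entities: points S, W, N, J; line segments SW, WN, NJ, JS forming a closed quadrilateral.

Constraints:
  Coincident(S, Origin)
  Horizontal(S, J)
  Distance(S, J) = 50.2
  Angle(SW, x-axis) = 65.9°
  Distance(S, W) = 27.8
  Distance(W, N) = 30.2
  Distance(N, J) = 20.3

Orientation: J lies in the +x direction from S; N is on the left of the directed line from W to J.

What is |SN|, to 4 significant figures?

44.38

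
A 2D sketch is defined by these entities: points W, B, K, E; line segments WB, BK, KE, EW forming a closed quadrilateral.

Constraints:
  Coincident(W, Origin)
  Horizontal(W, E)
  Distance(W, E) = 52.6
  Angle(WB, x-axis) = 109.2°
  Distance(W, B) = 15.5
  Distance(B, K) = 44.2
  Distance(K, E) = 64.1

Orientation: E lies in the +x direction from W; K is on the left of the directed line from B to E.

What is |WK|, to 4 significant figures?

55.66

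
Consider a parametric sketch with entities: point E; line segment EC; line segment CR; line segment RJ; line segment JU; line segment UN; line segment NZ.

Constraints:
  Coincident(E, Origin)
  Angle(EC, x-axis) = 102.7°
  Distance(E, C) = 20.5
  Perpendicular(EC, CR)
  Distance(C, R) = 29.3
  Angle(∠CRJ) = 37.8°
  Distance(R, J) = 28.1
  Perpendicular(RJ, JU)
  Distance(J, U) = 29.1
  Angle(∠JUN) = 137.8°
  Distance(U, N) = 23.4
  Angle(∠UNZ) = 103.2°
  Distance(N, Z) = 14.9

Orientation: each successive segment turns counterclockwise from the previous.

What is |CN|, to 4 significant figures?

30.45

RJ is perpendicular to JU, so JU runs at 64.90°; with |JU| = 29.1, U = (4.701, 27.99). ∠JUN = 137.8° gives UN at 107.1° from the x-axis; with |UN| = 23.4, N = (-2.180, 50.35). Then |CN| = |N − C| = 30.45.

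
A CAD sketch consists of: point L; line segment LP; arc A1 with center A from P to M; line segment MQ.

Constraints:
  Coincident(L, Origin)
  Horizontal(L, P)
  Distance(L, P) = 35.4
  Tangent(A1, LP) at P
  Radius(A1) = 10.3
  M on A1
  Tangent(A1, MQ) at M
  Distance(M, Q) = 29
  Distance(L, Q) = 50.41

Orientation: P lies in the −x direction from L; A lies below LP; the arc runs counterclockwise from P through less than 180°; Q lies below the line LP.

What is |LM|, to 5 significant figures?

46.941

Checks: |AM| = 10.30 ✓; ∠(AM, MQ) = 90.00° ✓; |MQ| = 29.00 ✓; |LQ| = 50.41 ✓.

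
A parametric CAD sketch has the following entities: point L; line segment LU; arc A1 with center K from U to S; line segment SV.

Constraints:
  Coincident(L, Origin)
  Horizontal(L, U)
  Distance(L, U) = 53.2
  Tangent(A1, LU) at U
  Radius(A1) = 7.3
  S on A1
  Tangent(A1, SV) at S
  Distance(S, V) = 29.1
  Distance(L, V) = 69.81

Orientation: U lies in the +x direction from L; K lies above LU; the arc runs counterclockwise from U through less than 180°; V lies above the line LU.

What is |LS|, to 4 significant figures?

60.97

Checks: |KS| = 7.300 ✓; ∠(KS, SV) = 90.00° ✓; |SV| = 29.10 ✓; |LV| = 69.81 ✓.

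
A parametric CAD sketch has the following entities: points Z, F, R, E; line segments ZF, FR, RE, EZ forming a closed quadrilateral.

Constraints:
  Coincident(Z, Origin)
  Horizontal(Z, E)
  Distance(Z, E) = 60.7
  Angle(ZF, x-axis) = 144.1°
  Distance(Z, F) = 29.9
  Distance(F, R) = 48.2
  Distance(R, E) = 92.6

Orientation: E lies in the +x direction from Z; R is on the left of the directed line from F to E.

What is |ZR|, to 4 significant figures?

63.15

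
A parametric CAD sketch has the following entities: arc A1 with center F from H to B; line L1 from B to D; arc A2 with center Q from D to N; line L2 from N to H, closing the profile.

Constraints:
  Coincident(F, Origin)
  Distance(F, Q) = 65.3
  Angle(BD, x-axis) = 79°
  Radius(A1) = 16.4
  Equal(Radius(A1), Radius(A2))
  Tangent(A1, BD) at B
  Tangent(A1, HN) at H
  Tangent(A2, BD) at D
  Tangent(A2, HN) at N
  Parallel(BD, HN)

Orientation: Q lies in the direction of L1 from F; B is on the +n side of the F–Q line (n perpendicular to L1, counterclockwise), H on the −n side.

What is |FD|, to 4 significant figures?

67.33

The slot axis is L1's direction at 79.0°, so u = (cos 79.0°, sin 79.0°) = (0.1908, 0.9816) and n = (−sin 79.0°, cos 79.0°) = (-0.9816, 0.1908). F is at the origin and Q lies 65.3 along u from F, so Q = 65.3·u = (12.46, 64.10). Tangency of A1 to both parallel lines with radius 16.4 puts B and H at F ± 16.4·n: B = (-16.10, 3.129), H = (16.10, -3.129). Equal radii place D and N the same way about Q: D = Q + 16.4·n = (-3.639, 67.23), N = Q − 16.4·n = (28.56, 60.97). Then |FD| = |D − F| = 67.33.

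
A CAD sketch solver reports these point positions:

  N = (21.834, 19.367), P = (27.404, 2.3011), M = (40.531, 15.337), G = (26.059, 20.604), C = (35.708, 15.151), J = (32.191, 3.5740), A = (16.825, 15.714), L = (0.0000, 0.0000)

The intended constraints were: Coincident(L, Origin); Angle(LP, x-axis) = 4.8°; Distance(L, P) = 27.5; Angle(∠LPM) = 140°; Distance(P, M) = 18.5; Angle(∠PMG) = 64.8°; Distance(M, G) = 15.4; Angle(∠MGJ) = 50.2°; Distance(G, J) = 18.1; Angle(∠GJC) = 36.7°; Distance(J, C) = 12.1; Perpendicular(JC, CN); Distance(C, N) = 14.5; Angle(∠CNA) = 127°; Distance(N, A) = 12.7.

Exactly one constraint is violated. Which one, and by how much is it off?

Distance(N, A) = 12.7 — off by 6.50.

L = (0.00, 0.00) ✓; LP at 4.800° ✓; |LP| = 27.50 ✓; ∠LPM = 140.0° ✓; |PM| = 18.50 ✓; ∠PMG = 64.80° ✓; |MG| = 15.40 ✓; ∠MGJ = 50.20° ✓; |GJ| = 18.10 ✓; ∠GJC = 36.70° ✓; |JC| = 12.10 ✓; ∠(JC, CN) = 90.00° ✓; |CN| = 14.50 ✓; ∠CNA = 127.0° ✓; |NA| = 6.200 ✗.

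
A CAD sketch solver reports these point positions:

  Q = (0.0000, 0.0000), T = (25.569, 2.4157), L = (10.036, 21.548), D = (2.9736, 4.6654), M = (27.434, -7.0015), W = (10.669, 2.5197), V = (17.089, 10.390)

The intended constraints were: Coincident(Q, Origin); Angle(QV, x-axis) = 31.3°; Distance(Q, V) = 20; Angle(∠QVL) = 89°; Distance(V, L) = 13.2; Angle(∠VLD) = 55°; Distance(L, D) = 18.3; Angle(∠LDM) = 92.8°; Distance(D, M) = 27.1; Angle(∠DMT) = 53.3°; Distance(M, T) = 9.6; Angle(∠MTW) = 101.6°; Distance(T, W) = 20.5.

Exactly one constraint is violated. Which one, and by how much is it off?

Distance(T, W) = 20.5 — off by 5.60.

Q = (0.00, 0.00) ✓; QV at 31.30° ✓; |QV| = 20.00 ✓; ∠QVL = 89.00° ✓; |VL| = 13.20 ✓; ∠VLD = 55.00° ✓; |LD| = 18.30 ✓; ∠LDM = 92.80° ✓; |DM| = 27.10 ✓; ∠DMT = 53.30° ✓; |MT| = 9.600 ✓; ∠MTW = 101.6° ✓; |TW| = 14.90 ✗.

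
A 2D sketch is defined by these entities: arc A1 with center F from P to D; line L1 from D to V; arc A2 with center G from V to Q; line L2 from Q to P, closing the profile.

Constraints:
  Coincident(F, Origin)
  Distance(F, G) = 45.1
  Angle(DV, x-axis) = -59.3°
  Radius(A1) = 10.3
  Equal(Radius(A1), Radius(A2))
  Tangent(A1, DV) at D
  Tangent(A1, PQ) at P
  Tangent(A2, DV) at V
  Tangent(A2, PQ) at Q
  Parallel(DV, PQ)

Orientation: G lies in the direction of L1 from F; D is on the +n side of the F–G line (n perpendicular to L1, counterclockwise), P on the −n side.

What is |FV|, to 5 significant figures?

46.261

The slot axis is L1's direction at -59.3°, so u = (cos -59.3°, sin -59.3°) = (0.51054, -0.85985) and n = (−sin -59.3°, cos -59.3°) = (0.85985, 0.51054). F is at the origin and G lies 45.1 along u from F, so G = 45.1·u = (23.025, -38.779). Tangency of A1 to both parallel lines with radius 10.3 puts D and P at F ± 10.3·n: D = (8.8565, 5.2586), P = (-8.8565, -5.2586). Equal radii place V and Q the same way about G: V = G + 10.3·n = (31.882, -33.521), Q = G − 10.3·n = (14.169, -44.038). Then |FV| = |V − F| = 46.261.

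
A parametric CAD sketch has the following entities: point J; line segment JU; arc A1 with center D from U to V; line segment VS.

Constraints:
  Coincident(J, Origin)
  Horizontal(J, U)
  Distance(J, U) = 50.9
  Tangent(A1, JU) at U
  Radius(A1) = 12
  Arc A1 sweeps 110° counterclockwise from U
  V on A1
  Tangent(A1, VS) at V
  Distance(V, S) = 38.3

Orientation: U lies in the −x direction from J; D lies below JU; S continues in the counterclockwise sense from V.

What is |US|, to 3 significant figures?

52.1

J is at the origin; J and U share the same y with |JU| = 50.9 and U on the −x side, so U = (-50.9, 0.00). Since A1 is tangent to JU there, DU ⟂ JU, so D = U + (0, -12) = (-50.9, -12.0). On A1, U sits at bearing 90° from D; a 110° counterclockwise sweep puts V at bearing 200°, so V = D + 12.0·(cos 200°, sin 200°) = (-62.2, -16.1). Since A1 is tangent to VS there, DV ⟂ VS, so VS runs along (−sin 200°, cos 200°); with |VS| = 38.3, S = (-49.1, -52.1). Then |US| = |S − U| = 52.1.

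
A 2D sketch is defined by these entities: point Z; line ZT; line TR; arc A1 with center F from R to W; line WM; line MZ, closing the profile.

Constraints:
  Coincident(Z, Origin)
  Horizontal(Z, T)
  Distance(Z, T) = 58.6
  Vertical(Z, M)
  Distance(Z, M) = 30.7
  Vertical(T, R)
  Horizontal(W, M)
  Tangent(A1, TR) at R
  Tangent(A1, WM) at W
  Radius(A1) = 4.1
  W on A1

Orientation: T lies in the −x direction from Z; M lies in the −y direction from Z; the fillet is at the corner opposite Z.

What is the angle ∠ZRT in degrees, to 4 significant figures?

65.59°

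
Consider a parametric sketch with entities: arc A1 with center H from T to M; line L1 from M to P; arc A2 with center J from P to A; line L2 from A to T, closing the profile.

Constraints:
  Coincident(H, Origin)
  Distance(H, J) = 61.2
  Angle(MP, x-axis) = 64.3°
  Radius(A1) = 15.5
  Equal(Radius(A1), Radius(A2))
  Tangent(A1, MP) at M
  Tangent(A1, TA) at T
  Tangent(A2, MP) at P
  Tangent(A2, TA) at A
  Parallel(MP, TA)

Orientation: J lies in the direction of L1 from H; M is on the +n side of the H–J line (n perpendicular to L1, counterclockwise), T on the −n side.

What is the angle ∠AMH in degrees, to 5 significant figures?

63.136°

The slot axis is L1's direction at 64.3°, so u = (cos 64.3°, sin 64.3°) = (0.43366, 0.90108) and n = (−sin 64.3°, cos 64.3°) = (-0.90108, 0.43366). H is at the origin and J lies 61.2 along u from H, so J = 61.2·u = (26.540, 55.146). Tangency of A1 to both parallel lines with radius 15.5 puts M and T at H ± 15.5·n: M = (-13.967, 6.7217), T = (13.967, -6.7217). Equal radii place P and A the same way about J: P = J + 15.5·n = (12.573, 61.868), A = J − 15.5·n = (40.507, 48.424). Then cos ∠AMH = MA·MH / (|MA||MH|), giving 63.136°.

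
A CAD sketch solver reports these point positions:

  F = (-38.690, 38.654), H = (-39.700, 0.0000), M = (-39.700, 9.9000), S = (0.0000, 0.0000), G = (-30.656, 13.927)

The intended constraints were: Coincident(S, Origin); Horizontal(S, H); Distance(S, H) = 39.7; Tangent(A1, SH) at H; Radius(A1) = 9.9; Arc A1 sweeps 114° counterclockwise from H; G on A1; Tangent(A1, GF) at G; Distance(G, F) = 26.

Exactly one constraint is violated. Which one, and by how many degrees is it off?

Tangent(A1, GF) at G — off by 6.00°.

S = (0.00, 0.00) ✓; S.y = 0.00, H.y = 0.00 ✓; |SH| = 39.70 ✓; ∠(MH, HS) = 90.00° ✓; |MH| = 9.900 ✓; bearing(M→G) − bearing(M→H) = 114.0° ✓; |MG| = 9.900 ✓; ∠(MG, GF) = 96.00° ✗; |GF| = 26.00 ✓.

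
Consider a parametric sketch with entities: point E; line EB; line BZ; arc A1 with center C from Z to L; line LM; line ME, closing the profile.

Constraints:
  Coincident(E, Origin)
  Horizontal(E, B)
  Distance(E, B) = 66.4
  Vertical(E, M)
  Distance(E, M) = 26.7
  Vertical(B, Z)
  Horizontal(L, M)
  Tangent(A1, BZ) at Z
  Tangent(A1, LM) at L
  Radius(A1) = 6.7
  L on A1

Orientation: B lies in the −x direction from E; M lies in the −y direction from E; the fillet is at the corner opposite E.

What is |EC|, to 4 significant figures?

62.96

EM is vertical with |EM| = 26.7 and M on the −y side, so M = (0.000, -26.70). The virtual corner opposite E is at (-66.40, -26.70). A1 meets BZ tangentially, so CZ is at right angles to BZ and tangency of A1 to LM means the radius CL is perpendicular to LM, with radius 6.7, so the center C sits 6.7 in from both sides at C = (-59.70, -20.00). Then |EC| = |C − E| = 62.96.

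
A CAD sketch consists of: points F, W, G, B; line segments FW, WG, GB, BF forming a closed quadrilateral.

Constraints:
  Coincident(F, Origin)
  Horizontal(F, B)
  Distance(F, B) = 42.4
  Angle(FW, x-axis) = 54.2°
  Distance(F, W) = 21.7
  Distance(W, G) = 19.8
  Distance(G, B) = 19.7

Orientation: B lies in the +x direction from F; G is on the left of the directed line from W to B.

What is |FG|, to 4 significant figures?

36.68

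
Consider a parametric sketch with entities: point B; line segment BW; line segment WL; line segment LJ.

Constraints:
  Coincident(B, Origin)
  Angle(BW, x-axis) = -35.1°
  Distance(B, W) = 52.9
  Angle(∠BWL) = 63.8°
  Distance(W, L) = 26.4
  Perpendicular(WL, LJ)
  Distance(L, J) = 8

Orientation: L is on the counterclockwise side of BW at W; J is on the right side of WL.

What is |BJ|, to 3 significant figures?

55.5

B is at the origin; BW runs at -35.1° with length 52.9, so W = 52.9·(cos -35.1°, sin -35.1°) = (43.3, -30.4). ∠BWL = 63.8°, so WL runs at -35.1° + (180° − 63.8°) = 81.1° from the x-axis; with |WL| = 26.4, L = W + 26.4·(cos 81.1°, sin 81.1°) = (47.4, -4.34). WL is perpendicular to LJ; with |LJ| = 8.0 on the right of WL, J = L + 8.0·(0.988, -0.155) = (55.3, -5.57). Then |BJ| = |J − B| = 55.5.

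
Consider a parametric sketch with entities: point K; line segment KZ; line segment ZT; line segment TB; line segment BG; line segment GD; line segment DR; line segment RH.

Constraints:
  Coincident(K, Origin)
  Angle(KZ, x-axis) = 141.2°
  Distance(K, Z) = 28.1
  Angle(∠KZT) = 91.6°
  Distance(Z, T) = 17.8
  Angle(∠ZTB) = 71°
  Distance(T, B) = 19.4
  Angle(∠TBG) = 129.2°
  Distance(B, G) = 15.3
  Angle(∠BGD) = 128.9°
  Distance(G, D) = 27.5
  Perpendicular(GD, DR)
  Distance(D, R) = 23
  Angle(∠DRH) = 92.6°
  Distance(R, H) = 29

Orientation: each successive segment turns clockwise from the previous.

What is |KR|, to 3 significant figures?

40.8

K is at the origin; KZ runs at 141.2° with length 28.1, so Z = (-21.9, 17.6). ∠KZT = 91.6° gives ZT at 52.8° from the x-axis; with |ZT| = 17.8, T = (-11.1, 31.8). ∠ZTB = 71.0° gives TB at -56.2° from the x-axis; with |TB| = 19.4, B = (-0.345, 15.7). ∠TBG = 129.2° gives BG at -107° from the x-axis; with |BG| = 15.3, G = (-4.82, 1.03). ∠BGD = 128.9° gives GD at -158° from the x-axis; with |GD| = 27.5, D = (-30.3, -9.22). GD ⟂ DR, so DR runs at 112°; with |DR| = 23.0, R = (-38.9, 12.1). Then |KR| = |R − K| = 40.8.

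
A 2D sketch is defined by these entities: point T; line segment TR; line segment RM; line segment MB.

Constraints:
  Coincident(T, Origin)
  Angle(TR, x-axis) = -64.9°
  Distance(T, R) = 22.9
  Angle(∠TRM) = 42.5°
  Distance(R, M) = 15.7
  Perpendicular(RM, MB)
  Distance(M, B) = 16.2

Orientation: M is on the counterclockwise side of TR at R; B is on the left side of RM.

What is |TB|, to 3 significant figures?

1.39

T is at the origin; TR runs at -64.9° with length 22.9, so R = 22.9·(cos -64.9°, sin -64.9°) = (9.71, -20.7). ∠TRM = 42.5°, so RM runs at -64.9° + (180° − 42.5°) = 72.6° from the x-axis; with |RM| = 15.7, M = R + 15.7·(cos 72.6°, sin 72.6°) = (14.4, -5.76). RM ⟂ MB; with |MB| = 16.2 on the left of RM, B = M + 16.2·(-0.954, 0.299) = (-1.05, -0.911). Then |TB| = |B − T| = 1.39.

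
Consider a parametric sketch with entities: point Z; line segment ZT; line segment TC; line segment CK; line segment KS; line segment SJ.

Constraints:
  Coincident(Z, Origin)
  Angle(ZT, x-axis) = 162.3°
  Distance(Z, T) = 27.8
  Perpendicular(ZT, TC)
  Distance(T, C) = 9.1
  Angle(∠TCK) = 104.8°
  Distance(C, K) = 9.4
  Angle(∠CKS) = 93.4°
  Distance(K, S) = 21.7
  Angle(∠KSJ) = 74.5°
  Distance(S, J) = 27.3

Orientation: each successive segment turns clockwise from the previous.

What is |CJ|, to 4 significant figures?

22.59

Z is at the origin; ZT runs at 162.3° with length 27.8, so T = (-26.48, 8.452). ZT ⟂ TC, so TC runs at 72.30°; with |TC| = 9.1, C = (-23.72, 17.12). ∠TCK = 104.8° gives CK at -2.900° from the x-axis; with |CK| = 9.4, K = (-14.33, 16.65). ∠CKS = 93.4° gives KS at -89.50° from the x-axis; with |KS| = 21.7, S = (-14.14, -5.053). ∠KSJ = 74.5° gives SJ at 165.0° from the x-axis; with |SJ| = 27.3, J = (-40.51, 2.012). Then |CJ| = |J − C| = 22.59.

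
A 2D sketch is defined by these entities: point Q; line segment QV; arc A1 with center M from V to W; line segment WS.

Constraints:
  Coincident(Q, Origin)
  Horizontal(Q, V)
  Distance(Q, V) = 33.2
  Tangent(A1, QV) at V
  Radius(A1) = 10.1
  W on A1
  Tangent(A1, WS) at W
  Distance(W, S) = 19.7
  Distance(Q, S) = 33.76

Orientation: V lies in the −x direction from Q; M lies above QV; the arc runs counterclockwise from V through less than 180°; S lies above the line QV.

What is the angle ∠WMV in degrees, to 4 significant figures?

79.06°

Checks: |MW| = 10.10 ✓; ∠(MW, WS) = 90.00° ✓; |WS| = 19.70 ✓; |QS| = 33.76 ✓.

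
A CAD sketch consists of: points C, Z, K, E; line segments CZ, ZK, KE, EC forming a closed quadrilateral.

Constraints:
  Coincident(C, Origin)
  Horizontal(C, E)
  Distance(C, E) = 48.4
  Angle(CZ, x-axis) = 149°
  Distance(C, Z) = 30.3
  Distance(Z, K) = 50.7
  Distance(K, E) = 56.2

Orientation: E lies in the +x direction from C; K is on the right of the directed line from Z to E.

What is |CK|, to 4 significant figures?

28.10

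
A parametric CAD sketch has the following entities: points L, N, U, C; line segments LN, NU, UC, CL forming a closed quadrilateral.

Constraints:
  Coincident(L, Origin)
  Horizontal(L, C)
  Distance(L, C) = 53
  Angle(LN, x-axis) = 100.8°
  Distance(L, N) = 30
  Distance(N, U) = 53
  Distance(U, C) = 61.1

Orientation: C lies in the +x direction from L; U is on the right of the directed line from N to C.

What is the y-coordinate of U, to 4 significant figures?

-23.49

L is at the origin; L and C share the same y with |LC| = 53.0 and C in +x, so C = (53.0, 0). LN runs at 100.8° with |LN| = 30.0, so N = (-5.621, 29.47). U is determined by |NU| = 53.0 and |UC| = 61.1 together: it lies at the intersection of circle(N, 53.0) and circle(C, 61.1). With |NC| = 65.61, the foot of the radical line on NC is 25.76 from N and the perpendicular offset is √(53.0² − 25.76²) = 46.32. Taking the right-of-NC solution: U = (-3.406, -23.49).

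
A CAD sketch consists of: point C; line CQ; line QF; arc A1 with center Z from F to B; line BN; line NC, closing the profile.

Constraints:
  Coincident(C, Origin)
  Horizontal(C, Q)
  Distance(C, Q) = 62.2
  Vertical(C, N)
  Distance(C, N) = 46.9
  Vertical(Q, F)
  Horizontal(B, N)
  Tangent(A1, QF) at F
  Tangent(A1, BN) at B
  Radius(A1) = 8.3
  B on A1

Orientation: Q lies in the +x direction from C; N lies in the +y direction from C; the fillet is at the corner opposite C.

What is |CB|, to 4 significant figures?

71.45

The virtual corner opposite C is at (62.20, 46.90). Since A1 is tangent to QF there, ZF ⟂ QF and since A1 is tangent to BN there, ZB ⟂ BN, with radius 8.3, so the center Z sits 8.3 in from both sides at Z = (53.90, 38.60). That places the tangent points at F = (62.20, 38.60) on QF and B = (53.90, 46.90) on BN. Then |CB| = |B − C| = 71.45.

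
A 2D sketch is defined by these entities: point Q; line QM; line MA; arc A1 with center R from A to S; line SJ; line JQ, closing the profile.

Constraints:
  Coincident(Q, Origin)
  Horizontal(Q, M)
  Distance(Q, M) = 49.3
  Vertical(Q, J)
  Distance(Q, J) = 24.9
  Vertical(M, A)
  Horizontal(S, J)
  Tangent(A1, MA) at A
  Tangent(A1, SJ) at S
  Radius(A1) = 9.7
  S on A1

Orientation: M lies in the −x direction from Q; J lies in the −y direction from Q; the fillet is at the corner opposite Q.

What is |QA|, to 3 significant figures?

51.6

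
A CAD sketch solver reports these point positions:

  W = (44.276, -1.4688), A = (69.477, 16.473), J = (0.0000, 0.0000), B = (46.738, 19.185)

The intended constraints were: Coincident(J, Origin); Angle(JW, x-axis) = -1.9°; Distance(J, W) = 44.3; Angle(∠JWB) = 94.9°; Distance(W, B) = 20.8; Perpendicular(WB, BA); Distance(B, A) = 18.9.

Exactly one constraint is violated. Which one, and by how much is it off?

Distance(B, A) = 18.9 — off by 4.00.

J = (0.00, 0.00) ✓; JW at -1.900° ✓; |JW| = 44.30 ✓; ∠JWB = 94.90° ✓; |WB| = 20.80 ✓; ∠(WB, BA) = 90.00° ✓; |BA| = 22.90 ✗.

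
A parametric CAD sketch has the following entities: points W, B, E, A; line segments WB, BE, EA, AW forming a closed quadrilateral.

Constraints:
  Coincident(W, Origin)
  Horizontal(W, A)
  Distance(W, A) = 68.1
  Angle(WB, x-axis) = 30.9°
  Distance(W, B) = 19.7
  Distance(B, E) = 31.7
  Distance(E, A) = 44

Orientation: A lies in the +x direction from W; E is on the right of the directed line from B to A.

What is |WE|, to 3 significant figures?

34.5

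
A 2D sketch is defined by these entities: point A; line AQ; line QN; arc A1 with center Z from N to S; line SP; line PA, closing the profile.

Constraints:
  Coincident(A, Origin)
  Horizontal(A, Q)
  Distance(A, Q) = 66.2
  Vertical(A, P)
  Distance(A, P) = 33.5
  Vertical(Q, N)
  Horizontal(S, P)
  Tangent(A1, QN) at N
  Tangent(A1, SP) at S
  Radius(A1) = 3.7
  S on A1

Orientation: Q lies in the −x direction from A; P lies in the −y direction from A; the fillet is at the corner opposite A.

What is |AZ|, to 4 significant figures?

69.24

A is at the origin; A and Q share the same y with |AQ| = 66.2 and Q on the −x side, so Q = (-66.20, 0.000). AP is vertical with |AP| = 33.5 and P on the −y side, so P = (0.000, -33.50). The virtual corner opposite A is at (-66.20, -33.50). A1 meets QN tangentially, so ZN is at right angles to QN and tangency of A1 to SP means the radius ZS is perpendicular to SP, with radius 3.7, so the center Z sits 3.7 in from both sides at Z = (-62.50, -29.80). Then |AZ| = |Z − A| = 69.24.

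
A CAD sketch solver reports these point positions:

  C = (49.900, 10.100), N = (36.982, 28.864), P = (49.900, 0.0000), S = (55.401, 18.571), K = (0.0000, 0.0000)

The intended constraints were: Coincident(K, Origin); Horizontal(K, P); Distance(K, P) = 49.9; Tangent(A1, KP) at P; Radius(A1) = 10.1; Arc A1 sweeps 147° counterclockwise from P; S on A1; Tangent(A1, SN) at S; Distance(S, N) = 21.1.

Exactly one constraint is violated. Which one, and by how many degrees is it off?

Tangent(A1, SN) at S — off by 3.80°.

K = (0.00, 0.00) ✓; K.y = 0.00, P.y = 0.00 ✓; |KP| = 49.90 ✓; ∠(CP, PK) = 90.00° ✓; |CP| = 10.10 ✓; bearing(C→S) − bearing(C→P) = 147.0° ✓; |CS| = 10.10 ✓; ∠(CS, SN) = 86.20° ✗; |SN| = 21.10 ✓.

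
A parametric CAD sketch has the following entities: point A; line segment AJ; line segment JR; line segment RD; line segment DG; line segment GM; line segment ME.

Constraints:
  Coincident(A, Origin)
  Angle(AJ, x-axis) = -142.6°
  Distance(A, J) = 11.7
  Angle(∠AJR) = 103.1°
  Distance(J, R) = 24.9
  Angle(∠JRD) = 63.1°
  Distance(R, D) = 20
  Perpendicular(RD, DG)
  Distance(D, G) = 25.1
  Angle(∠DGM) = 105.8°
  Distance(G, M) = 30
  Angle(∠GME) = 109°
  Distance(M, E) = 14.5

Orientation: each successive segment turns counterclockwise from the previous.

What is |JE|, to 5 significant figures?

28.420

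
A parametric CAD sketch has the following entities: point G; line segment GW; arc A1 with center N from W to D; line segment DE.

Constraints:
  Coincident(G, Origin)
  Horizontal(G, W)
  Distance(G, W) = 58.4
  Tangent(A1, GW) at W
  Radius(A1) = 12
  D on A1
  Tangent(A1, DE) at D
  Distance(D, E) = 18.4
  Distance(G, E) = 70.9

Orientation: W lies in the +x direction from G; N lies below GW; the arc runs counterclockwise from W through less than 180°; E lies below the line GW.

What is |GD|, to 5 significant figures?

53.705

G is at the origin; G and W share the same y with |GW| = 58.4 and W on the +x side, so W = (58.400, 0.0000). A1 meets GW tangentially, so NW is at right angles to GW, so N = W + (0, -12) = (58.400, -12.000). Since ND ⟂ DE (tangency), |NE| = √(12.0² + 18.4²) = 21.967 regardless of where D sits on A1. So E lies on both circle(G, 70.9) and circle(N, 21.967); the below-GW intersection is E = (62.436, -33.593). D is the foot of the tangent from E: D = (49.724, -20.290).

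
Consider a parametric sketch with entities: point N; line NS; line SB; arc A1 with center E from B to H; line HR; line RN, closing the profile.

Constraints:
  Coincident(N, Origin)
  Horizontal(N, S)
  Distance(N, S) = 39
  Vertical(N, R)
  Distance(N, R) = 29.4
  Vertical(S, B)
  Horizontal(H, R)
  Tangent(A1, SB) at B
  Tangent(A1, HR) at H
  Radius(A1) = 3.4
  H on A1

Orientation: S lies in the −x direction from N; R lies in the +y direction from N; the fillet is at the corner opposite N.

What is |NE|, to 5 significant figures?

44.084

N and R share the same x with |NR| = 29.4 and R on the +y side, so R = (0.0000, 29.400). The virtual corner opposite N is at (-39.000, 29.400). A1 meets SB tangentially, so EB is at right angles to SB and A1 meets HR tangentially, so EH is at right angles to HR, with radius 3.4, so the center E sits 3.4 in from both sides at E = (-35.600, 26.000). Then |NE| = |E − N| = 44.084.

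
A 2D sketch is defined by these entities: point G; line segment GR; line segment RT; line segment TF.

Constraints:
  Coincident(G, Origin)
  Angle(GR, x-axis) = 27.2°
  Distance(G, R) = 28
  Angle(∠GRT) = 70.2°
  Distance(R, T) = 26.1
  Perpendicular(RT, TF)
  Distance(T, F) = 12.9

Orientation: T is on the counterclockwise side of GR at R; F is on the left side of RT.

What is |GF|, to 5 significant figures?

21.374

G is at the origin; GR runs at 27.2° with length 28.0, so R = 28.0·(cos 27.2°, sin 27.2°) = (24.904, 12.799). ∠GRT = 70.2°, so RT runs at 27.2° + (180° − 70.2°) = 137.00° from the x-axis; with |RT| = 26.1, T = R + 26.1·(cos 137.00°, sin 137.00°) = (5.8153, 30.599). The perpendicularity gives TF at right angles to RT; with |TF| = 12.9 on the left of RT, F = T + 12.9·(-0.68200, -0.73135) = (-2.9825, 21.164). Then |GF| = |F − G| = 21.374.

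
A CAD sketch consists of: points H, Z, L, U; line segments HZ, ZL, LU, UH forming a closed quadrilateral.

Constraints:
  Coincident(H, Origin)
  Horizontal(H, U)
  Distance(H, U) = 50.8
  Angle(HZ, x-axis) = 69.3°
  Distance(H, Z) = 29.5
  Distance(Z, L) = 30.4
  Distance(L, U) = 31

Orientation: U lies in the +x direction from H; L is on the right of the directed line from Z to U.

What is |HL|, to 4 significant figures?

19.87

Checks: |ZL| = 30.40 ✓; |LU| = 31.00 ✓.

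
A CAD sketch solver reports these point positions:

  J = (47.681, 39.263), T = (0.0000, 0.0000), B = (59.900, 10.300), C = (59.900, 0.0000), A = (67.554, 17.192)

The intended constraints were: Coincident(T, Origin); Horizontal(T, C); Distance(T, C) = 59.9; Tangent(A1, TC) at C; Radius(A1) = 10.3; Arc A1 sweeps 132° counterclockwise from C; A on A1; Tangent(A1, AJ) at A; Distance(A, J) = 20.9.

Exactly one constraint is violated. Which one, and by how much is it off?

Distance(A, J) = 20.9 — off by 8.80.

T = (0.00, 0.00) ✓; T.y = 0.00, C.y = 0.00 ✓; |TC| = 59.90 ✓; ∠(BC, CT) = 90.00° ✓; |BC| = 10.30 ✓; bearing(B→A) − bearing(B→C) = 132.0° ✓; |BA| = 10.30 ✓; ∠(BA, AJ) = 90.00° ✓; |AJ| = 29.70 ✗.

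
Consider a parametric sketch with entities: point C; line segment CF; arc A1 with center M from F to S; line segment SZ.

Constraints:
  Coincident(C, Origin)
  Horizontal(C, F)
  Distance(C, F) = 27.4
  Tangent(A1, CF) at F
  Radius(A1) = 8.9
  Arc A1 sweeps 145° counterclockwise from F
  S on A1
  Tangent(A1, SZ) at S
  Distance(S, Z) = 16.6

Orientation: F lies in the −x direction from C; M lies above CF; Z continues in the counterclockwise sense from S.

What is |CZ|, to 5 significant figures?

44.152

C is at the origin; CF is horizontal with |CF| = 27.4 and F on the −x side, so F = (-27.400, 0.0000). Tangency of A1 to CF means the radius MF is perpendicular to CF, so M = F + (0, 8.9) = (-27.400, 8.9000). On A1, F sits at bearing -90° from M; a 145° counterclockwise sweep puts S at bearing 55°, so S = M + 8.9·(cos 55°, sin 55°) = (-22.295, 16.190). Since A1 is tangent to SZ there, MS ⟂ SZ, so SZ runs along (−sin 55°, cos 55°); with |SZ| = 16.6, Z = (-35.893, 25.712). Then |CZ| = |Z − C| = 44.152.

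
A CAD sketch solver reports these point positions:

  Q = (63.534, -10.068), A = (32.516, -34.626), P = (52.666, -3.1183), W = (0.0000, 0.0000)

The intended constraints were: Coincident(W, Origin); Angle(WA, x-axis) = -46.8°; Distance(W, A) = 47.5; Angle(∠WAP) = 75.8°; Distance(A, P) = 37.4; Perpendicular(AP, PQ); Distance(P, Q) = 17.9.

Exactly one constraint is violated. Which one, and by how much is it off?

Distance(P, Q) = 17.9 — off by 5.00.

W = (0.00, 0.00) ✓; WA at -46.80° ✓; |WA| = 47.50 ✓; ∠WAP = 75.80° ✓; |AP| = 37.40 ✓; ∠(AP, PQ) = 90.00° ✓; |PQ| = 12.90 ✗.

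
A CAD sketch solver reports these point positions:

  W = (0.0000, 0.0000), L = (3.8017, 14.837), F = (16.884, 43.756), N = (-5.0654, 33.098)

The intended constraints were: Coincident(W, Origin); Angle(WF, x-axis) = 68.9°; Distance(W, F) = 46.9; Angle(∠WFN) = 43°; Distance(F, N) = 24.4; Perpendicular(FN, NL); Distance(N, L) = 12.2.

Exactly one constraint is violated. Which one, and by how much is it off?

Distance(N, L) = 12.2 — off by 8.10.

W = (0.00, 0.00) ✓; WF at 68.90° ✓; |WF| = 46.90 ✓; ∠WFN = 43.00° ✓; |FN| = 24.40 ✓; ∠(FN, NL) = 90.00° ✓; |NL| = 20.30 ✗.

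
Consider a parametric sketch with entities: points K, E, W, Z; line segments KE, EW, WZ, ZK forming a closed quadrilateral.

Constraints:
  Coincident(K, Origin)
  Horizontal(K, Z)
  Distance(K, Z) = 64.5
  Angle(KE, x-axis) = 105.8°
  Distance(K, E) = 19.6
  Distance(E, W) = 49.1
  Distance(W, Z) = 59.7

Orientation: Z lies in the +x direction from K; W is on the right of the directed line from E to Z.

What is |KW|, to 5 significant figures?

29.585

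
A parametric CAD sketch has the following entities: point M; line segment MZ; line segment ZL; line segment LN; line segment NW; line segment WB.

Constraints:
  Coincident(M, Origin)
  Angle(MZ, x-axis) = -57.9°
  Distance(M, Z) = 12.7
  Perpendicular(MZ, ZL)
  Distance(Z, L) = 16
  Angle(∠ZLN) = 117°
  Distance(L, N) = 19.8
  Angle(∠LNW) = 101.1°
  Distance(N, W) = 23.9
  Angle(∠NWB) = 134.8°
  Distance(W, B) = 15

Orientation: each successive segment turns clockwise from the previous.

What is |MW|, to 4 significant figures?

20.64

M is at the origin; MZ runs at -57.9° with length 12.7, so Z = (6.749, -10.76). The perpendicularity gives ZL at right angles to MZ, so ZL runs at -147.9°; with |ZL| = 16.0, L = (-6.805, -19.26). ∠ZLN = 117.0° gives LN at 149.1° from the x-axis; with |LN| = 19.8, N = (-23.79, -9.093). ∠LNW = 101.1° gives NW at 70.20° from the x-axis; with |NW| = 23.9, W = (-15.70, 13.39). Then |MW| = |W − M| = 20.64.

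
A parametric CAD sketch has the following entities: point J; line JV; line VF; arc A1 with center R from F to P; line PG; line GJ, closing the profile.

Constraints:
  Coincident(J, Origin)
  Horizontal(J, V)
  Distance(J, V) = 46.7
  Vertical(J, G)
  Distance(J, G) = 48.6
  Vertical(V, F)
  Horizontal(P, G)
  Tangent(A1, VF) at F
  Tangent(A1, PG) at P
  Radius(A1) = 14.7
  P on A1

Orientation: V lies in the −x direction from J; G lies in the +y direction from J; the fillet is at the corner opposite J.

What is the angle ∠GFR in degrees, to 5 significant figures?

17.473°

J is at the origin; JV is horizontal with |JV| = 46.7 and V on the −x side, so V = (-46.700, 0.0000). J and G share the same x with |JG| = 48.6 and G on the +y side, so G = (0.0000, 48.600). The virtual corner opposite J is at (-46.700, 48.600). The tangent condition forces RF to be normal to VF and the tangent condition forces RP to be normal to PG, with radius 14.7, so the center R sits 14.7 in from both sides at R = (-32.000, 33.900). That places the tangent points at F = (-46.700, 33.900) on VF and P = (-32.000, 48.600) on PG. Then cos ∠GFR = FG·FR / (|FG||FR|), giving 17.473°.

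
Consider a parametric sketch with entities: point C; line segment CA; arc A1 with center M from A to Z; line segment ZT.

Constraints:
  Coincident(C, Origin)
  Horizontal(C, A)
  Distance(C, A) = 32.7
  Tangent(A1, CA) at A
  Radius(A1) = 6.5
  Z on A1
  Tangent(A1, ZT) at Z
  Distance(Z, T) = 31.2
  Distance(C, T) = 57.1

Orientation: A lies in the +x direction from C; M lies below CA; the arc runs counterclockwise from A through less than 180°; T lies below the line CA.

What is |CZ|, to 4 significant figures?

29.02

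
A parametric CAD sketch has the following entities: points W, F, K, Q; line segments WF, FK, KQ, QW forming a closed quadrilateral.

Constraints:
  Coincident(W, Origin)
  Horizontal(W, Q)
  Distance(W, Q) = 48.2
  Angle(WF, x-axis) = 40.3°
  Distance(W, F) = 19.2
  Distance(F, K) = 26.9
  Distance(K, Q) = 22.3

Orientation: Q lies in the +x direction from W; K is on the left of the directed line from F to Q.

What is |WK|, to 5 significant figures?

45.269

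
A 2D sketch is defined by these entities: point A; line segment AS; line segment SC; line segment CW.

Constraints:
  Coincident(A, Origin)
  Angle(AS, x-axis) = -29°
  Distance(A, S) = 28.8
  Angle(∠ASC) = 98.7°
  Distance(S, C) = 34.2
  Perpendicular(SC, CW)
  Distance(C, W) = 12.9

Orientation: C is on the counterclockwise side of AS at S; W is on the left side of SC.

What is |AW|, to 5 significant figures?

41.581

A is at the origin; AS runs at -29.0° with length 28.8, so S = 28.8·(cos -29.0°, sin -29.0°) = (25.189, -13.963). ∠ASC = 98.7°, so SC runs at -29.0° + (180° − 98.7°) = 52.300° from the x-axis; with |SC| = 34.2, C = S + 34.2·(cos 52.300°, sin 52.300°) = (46.103, 13.097). SC is perpendicular to CW; with |CW| = 12.9 on the left of SC, W = C + 12.9·(-0.79122, 0.61153) = (35.896, 20.986). Then |AW| = |W − A| = 41.581.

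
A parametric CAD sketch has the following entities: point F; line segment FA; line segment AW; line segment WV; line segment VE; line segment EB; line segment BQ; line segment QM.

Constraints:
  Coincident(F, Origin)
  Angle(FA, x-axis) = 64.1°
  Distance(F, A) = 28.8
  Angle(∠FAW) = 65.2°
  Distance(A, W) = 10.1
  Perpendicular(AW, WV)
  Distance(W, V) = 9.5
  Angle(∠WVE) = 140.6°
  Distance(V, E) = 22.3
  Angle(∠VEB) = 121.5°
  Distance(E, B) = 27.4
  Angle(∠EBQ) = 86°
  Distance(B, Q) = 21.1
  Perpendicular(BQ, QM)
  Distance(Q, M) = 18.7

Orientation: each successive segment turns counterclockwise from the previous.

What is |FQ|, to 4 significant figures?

45.64

∠VEB = 121.5° gives EB at 6.800° from the x-axis; with |EB| = 27.4, B = (43.33, 2.347). ∠EBQ = 86.0° gives BQ at 100.8° from the x-axis; with |BQ| = 21.1, Q = (39.37, 23.07). Then |FQ| = |Q − F| = 45.64.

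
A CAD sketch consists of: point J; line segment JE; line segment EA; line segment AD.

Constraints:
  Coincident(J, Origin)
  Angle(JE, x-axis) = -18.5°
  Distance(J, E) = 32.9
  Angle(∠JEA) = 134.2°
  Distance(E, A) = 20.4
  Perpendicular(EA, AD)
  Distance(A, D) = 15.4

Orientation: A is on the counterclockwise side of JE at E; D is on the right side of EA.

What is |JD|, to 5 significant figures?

58.292

J is at the origin; JE runs at -18.5° with length 32.9, so E = 32.9·(cos -18.5°, sin -18.5°) = (31.200, -10.439). ∠JEA = 134.2°, so EA runs at -18.5° + (180° − 134.2°) = 27.300° from the x-axis; with |EA| = 20.4, A = E + 20.4·(cos 27.300°, sin 27.300°) = (49.328, -1.0829). EA is perpendicular to AD; with |AD| = 15.4 on the right of EA, D = A + 15.4·(0.45865, -0.88862) = (56.391, -14.768). Then |JD| = |D − J| = 58.292.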